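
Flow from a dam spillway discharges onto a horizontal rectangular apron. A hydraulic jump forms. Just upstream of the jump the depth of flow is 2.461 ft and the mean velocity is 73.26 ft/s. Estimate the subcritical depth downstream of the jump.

Fr₁ = V₁/√(g·y₁) = 73.26/√(32.2×2.461) = 8.230.
From the momentum equation for a rectangular channel, y₂/y₁ = ½[√(1 + 8Fr₁²) − 1] = ½[√542.82 − 1] = 11.15.
y₂ = 11.15 × 2.461 = 27.44 ft.

y₂ = 27.44 ft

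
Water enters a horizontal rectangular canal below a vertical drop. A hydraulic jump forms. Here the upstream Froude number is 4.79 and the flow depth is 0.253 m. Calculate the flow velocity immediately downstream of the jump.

V₂ = 1.20 m/s

Fr₁ = 4.79 (given).
By Bélanger, y₂/y₁ = ½[√(1 + 8Fr₁²) − 1] = ½[√184.6 − 1] = 6.29.
y₂ = 6.29 × 0.253 = 1.59 m.
V₁ = Fr₁·√(g·y₁) = 4.79×√(9.81×0.253) = 7.55 m/s; q = V₁·y₁ = 1.91 m²/s.
V₂ = q/y₂ = 1.91/1.59 = 1.20 m/s.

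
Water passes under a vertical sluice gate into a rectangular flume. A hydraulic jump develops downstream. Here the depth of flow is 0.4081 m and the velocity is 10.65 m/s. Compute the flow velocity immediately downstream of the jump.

V₂ = 1.512 m/s

Fr₁ = V₁/√(g·y₁) = 10.65/√(9.81×0.4081) = 5.323.
Conjugate-depth relation: y₂/y₁ = ½[√(1 + 8Fr₁²) − 1] = ½[√227.65 − 1] = 7.044.
y₂ = 7.044 × 0.4081 = 2.875 m.
q = V₁·y₁ = 10.65 × 0.4081 = 4.346 m²/s.
V₂ = q/y₂ = 4.346/2.875 = 1.512 m/s.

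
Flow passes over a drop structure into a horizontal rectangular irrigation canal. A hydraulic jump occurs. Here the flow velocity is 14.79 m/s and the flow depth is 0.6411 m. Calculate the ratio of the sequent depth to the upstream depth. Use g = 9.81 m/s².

y₂/y₁ = 7.855

Fr₁ = V₁/√(g·y₁) = 14.79/√(9.81×0.6411) = 5.898.
Bélanger equation: y₂/y₁ = ½[√(1 + 8Fr₁²) − 1] = ½[√279.25 − 1] = 7.855.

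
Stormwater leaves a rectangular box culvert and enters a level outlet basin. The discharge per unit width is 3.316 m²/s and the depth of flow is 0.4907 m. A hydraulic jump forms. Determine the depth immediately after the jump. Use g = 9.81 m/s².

y₂ = 1.906 m

V₁ = q/y₁ = 3.316/0.4907 = 6.758 m/s. Fr₁ = V₁/√(g·y₁) = 6.758/√(9.81×0.4907) = 3.080.
Bélanger equation: y₂/y₁ = ½[√(1 + 8Fr₁²) − 1] = ½[√76.893 − 1] = 3.884.
y₂ = 3.884 × 0.4907 = 1.906 m.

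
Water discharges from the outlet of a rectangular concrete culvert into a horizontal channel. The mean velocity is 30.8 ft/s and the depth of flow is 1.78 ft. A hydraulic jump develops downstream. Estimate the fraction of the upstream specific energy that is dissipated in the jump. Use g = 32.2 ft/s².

Fr₁ = V₁/√(g·y₁) = 30.8/√(32.2×1.78) = 4.07.
By Bélanger, y₂/y₁ = ½[√(1 + 8Fr₁²) − 1] = ½[√133.4 − 1] = 5.28.
y₂ = 5.28 × 1.78 = 9.39 ft.
E₁ = y₁ + V₁²/2g = 16.5 ft. ΔE = (y₂ − y₁)³/(4y₁y₂) = 6.59 ft. ΔE/E₁ = 6.59/16.5 = 0.399.

ΔE/E₁ = 0.399 (39.9%)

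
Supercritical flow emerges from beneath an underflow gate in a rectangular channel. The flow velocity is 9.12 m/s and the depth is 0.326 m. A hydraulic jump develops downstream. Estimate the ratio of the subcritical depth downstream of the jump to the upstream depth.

Fr₁ = V₁/√(g·y₁) = 9.12/√(9.81×0.326) = 5.10.
Conjugate-depth relation: y₂/y₁ = ½[√(1 + 8Fr₁²) − 1] = ½[√209.1 − 1] = 6.73.

y₂/y₁ = 6.73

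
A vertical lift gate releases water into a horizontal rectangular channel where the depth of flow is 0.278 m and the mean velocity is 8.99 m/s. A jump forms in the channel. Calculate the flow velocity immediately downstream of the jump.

Fr₁ = V₁/√(g·y₁) = 8.99/√(9.81×0.278) = 5.44.
Sequent-depth ratio: y₂/y₁ = ½[√(1 + 8Fr₁²) − 1] = ½[√238.1 − 1] = 7.21.
y₂ = 7.21 × 0.278 = 2.01 m.
q = V₁·y₁ = 8.99 × 0.278 = 2.50 m²/s.
V₂ = q/y₂ = 2.50/2.01 = 1.25 m/s.

V₂ = 1.25 m/s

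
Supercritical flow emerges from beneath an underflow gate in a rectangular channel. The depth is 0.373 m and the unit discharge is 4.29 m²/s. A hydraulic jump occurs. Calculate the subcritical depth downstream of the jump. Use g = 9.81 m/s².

y₂ = 2.99 m

V₁ = q/y₁ = 4.29/0.373 = 11.5 m/s. Fr₁ = V₁/√(g·y₁) = 11.5/√(9.81×0.373) = 6.01.
From the momentum equation for a rectangular channel, y₂/y₁ = ½[√(1 + 8Fr₁²) − 1] = ½[√290.2 − 1] = 8.02.
y₂ = 8.02 × 0.373 = 2.99 m.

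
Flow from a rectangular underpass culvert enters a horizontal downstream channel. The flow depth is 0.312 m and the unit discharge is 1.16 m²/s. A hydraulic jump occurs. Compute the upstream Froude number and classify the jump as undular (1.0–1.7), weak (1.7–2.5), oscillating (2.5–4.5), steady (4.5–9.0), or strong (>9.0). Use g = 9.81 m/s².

V₁ = q/y₁ = 1.16/0.312 = 3.72 m/s. Fr₁ = V₁/√(g·y₁) = 3.72/√(9.81×0.312) = 2.13.
Fr₁ = 2.13 lies in the weak range.

Fr₁ = 2.13; weak jump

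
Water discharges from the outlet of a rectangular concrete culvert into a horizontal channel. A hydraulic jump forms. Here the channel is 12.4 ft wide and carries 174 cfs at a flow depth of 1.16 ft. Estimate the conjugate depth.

q = Q/b = 174/12.4 = 14.0 ft²/s; V₁ = q/y₁ = 12.1 ft/s. Fr₁ = V₁/√(g·y₁) = 1.98.
By Bélanger, y₂/y₁ = ½[√(1 + 8Fr₁²) − 1] = ½[√32.34 − 1] = 2.34.
y₂ = 2.34 × 1.16 = 2.72 ft.

y₂ = 2.72 ft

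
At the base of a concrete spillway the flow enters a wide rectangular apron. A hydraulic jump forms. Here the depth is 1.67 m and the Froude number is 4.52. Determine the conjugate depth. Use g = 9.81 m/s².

y₂ = 9.87 m

Fr₁ = 4.52 (given).
Bélanger equation: y₂/y₁ = ½[√(1 + 8Fr₁²) − 1] = ½[√164.4 − 1] = 5.91.
y₂ = 5.91 × 1.67 = 9.87 m.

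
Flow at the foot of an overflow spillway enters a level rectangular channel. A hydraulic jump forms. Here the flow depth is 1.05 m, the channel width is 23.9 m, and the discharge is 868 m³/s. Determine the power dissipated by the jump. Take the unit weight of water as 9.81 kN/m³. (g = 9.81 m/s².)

q = Q/b = 868/23.9 = 36.3 m²/s; V₁ = q/y₁ = 34.6 m/s. Fr₁ = V₁/√(g·y₁) = 10.8.
From the momentum equation for a rectangular channel, y₂/y₁ = ½[√(1 + 8Fr₁²) − 1] = ½[√930.2 − 1] = 14.7.
y₂ = 14.7 × 1.05 = 15.5 m.
V₂ = q/y₂ = 36.3/15.5 = 2.35 m/s. E₁ = y₁ + V₁²/2g = 62.0 m; E₂ = y₂ + V₂²/2g = 15.8 m. ΔE = E₁ − E₂ = 46.3 m.
P = γ·Q·ΔE = 9.81 × 868 × 46.3 = 393906 kW.

P = 393906 kW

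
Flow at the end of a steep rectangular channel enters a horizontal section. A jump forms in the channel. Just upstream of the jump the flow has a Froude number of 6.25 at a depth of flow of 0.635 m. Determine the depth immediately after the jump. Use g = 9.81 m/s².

Fr₁ = 6.25 (given).
From the momentum equation for a rectangular channel, y₂/y₁ = ½[√(1 + 8Fr₁²) − 1] = ½[√313.5 − 1] = 8.35.
y₂ = 8.35 × 0.635 = 5.30 m.

y₂ = 5.30 m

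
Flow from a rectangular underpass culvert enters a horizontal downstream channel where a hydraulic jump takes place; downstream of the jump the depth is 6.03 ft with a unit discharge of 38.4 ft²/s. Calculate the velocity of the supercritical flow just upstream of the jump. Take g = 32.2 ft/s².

V₂ = q/y₂ = 38.4/6.03 = 6.37 ft/s; Fr₂ = V₂/√(g·y₂) = 0.457.
Applying the sequent-depth relation in reverse, y₁/y₂ = ½[√(1 + 8Fr₂²) − 1] = ½[√2.671 − 1] = 0.317.
y₁ = 0.317 × 6.03 = 1.91 ft.
V₁ = q/y₁ = 38.4/1.91 = 20.1 ft/s.

V₁ = 20.1 ft/s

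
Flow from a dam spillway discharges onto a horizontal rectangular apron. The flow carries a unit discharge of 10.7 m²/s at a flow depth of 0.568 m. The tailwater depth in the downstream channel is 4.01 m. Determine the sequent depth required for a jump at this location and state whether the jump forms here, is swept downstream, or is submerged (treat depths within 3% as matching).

V₁ = q/y₁ = 10.7/0.568 = 18.8 m/s. Fr₁ = V₁/√(g·y₁) = 18.8/√(9.81×0.568) = 7.98.
By Bélanger, y₂/y₁ = ½[√(1 + 8Fr₁²) − 1] = ½[√510.5 − 1] = 10.8.
y₂ = 10.8 × 0.568 = 6.13 m.
Tailwater y_tw = 4.01 m: y_tw < y₂, so the jump is swept downstream.

y₂ = 6.13 m; the jump is swept downstream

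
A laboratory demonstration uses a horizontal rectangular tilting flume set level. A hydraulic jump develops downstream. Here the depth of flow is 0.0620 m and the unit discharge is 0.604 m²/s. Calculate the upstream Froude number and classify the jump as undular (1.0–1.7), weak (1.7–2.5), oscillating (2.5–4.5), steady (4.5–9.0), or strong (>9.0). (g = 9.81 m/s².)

Fr₁ = 12.5; strong jump

V₁ = q/y₁ = 0.604/0.0620 = 9.74 m/s. Fr₁ = V₁/√(g·y₁) = 9.74/√(9.81×0.0620) = 12.5.
Fr₁ = 12.5 lies in the strong range.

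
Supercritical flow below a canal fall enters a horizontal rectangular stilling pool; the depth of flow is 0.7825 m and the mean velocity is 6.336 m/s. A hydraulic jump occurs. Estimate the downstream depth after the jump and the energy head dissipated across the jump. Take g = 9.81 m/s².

Fr₁ = V₁/√(g·y₁) = 6.336/√(9.81×0.7825) = 2.287.
Sequent-depth ratio: y₂/y₁ = ½[√(1 + 8Fr₁²) − 1] = ½[√42.838 − 1] = 2.773.
y₂ = 2.773 × 0.7825 = 2.169 m.
q = V₁·y₁ = 6.336 × 0.7825 = 4.958 m²/s. V₂ = q/y₂ = 4.958/2.169 = 2.285 m/s. E₁ = y₁ + V₁²/2g = 2.829 m; E₂ = y₂ + V₂²/2g = 2.436 m. ΔE = E₁ − E₂ = 0.3929 m.

y₂ = 2.169 m; ΔE = 0.3929 m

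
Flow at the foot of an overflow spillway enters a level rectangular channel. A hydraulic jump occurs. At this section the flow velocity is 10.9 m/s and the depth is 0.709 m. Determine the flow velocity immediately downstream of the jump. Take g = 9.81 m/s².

Fr₁ = V₁/√(g·y₁) = 10.9/√(9.81×0.709) = 4.13.
By Bélanger, y₂/y₁ = ½[√(1 + 8Fr₁²) − 1] = ½[√137.7 − 1] = 5.37.
y₂ = 5.37 × 0.709 = 3.80 m.
q = V₁·y₁ = 10.9 × 0.709 = 7.73 m²/s.
V₂ = q/y₂ = 7.73/3.80 = 2.03 m/s.

V₂ = 2.03 m/s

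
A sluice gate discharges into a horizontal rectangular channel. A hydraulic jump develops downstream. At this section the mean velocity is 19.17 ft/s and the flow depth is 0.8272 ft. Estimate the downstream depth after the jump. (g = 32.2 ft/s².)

Fr₁ = V₁/√(g·y₁) = 19.17/√(32.2×0.8272) = 3.714.
By Bélanger, y₂/y₁ = ½[√(1 + 8Fr₁²) − 1] = ½[√111.37 − 1] = 4.777.
y₂ = 4.777 × 0.8272 = 3.951 ft.

y₂ = 3.951 ft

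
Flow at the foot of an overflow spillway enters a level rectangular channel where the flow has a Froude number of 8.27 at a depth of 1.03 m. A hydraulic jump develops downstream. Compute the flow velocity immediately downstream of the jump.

Fr₁ = 8.27 (given).
From the momentum equation for a rectangular channel, y₂/y₁ = ½[√(1 + 8Fr₁²) − 1] = ½[√548.1 − 1] = 11.2.
y₂ = 11.2 × 1.03 = 11.5 m.
V₁ = Fr₁·√(g·y₁) = 8.27×√(9.81×1.03) = 26.3 m/s; q = V₁·y₁ = 27.1 m²/s.
V₂ = q/y₂ = 27.1/11.5 = 2.35 m/s.

V₂ = 2.35 m/s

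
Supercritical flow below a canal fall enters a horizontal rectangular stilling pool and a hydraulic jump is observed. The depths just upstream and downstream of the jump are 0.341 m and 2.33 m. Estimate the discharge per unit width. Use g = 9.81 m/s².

q = 3.23 m²/s

For a rectangular channel the momentum equation gives q² = ½·g·y₁·y₂·(y₁ + y₂) = ½×9.81×0.341×2.33×2.67 = 10.4.
q = √10.4 = 3.23 m²/s.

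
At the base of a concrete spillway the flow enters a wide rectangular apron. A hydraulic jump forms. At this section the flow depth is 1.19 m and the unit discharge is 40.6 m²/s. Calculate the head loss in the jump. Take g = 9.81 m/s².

ΔE = 44.0 m

V₁ = q/y₁ = 40.6/1.19 = 34.1 m/s. Fr₁ = V₁/√(g·y₁) = 34.1/√(9.81×1.19) = 9.99.
Sequent-depth ratio: y₂/y₁ = ½[√(1 + 8Fr₁²) − 1] = ½[√798.7 − 1] = 13.6.
y₂ = 13.6 × 1.19 = 16.2 m.
Head loss: ΔE = (y₂ − y₁)³/(4y₁y₂) = (16.2 − 1.19)³/(4×1.19×16.2) = 3396/77.2 = 44.0 m.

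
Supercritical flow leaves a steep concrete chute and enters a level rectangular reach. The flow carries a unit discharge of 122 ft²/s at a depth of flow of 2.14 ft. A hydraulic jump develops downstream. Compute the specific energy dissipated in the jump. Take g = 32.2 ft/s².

V₁ = q/y₁ = 122/2.14 = 57.0 ft/s. Fr₁ = V₁/√(g·y₁) = 57.0/√(32.2×2.14) = 6.87.
Sequent-depth ratio: y₂/y₁ = ½[√(1 + 8Fr₁²) − 1] = ½[√378.3 − 1] = 9.23.
y₂ = 9.23 × 2.14 = 19.7 ft.
Head loss: ΔE = (y₂ − y₁)³/(4y₁y₂) = (19.7 − 2.14)³/(4×2.14×19.7) = 5454/169 = 32.3 ft.

ΔE = 32.3 ft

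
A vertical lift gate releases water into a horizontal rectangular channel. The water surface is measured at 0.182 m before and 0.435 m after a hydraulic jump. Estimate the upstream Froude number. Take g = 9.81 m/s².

Fr₁ = 2.01

For a rectangular channel the momentum equation gives q² = ½·g·y₁·y₂·(y₁ + y₂) = ½×9.81×0.182×0.435×0.617 = 0.240.
q = √0.240 = 0.489 m²/s.
V₁ = q/y₁ = 2.69 m/s; Fr₁ = V₁/√(g·y₁) = 2.01.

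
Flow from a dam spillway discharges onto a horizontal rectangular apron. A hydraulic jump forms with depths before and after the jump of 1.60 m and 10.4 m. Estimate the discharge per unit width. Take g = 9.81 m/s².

q = 31.3 m²/s

For a rectangular channel the momentum equation gives q² = ½·g·y₁·y₂·(y₁ + y₂) = ½×9.81×1.60×10.4×12.0 = 979.
q = √979 = 31.3 m²/s.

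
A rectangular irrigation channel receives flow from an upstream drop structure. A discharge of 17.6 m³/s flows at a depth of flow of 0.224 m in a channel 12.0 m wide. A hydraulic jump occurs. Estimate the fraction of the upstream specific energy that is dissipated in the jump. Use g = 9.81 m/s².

q = Q/b = 17.6/12.0 = 1.47 m²/s; V₁ = q/y₁ = 6.55 m/s. Fr₁ = V₁/√(g·y₁) = 4.42.
Sequent-depth ratio: y₂/y₁ = ½[√(1 + 8Fr₁²) − 1] = ½[√157.1 − 1] = 5.77.
y₂ = 5.77 × 0.224 = 1.29 m.
E₁ = y₁ + V₁²/2g = 2.41 m. ΔE = (y₂ − y₁)³/(4y₁y₂) = 1.05 m. ΔE/E₁ = 1.05/2.41 = 0.437.

ΔE/E₁ = 0.437 (43.7%)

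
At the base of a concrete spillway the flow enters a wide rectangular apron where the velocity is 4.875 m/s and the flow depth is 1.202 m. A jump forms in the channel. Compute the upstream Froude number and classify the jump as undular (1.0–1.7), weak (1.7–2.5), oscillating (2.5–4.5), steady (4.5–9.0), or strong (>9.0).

Fr₁ = 1.420; undular jump

Fr₁ = V₁/√(g·y₁) = 4.875/√(9.81×1.202) = 1.420.
Fr₁ = 1.420 lies in the undular range.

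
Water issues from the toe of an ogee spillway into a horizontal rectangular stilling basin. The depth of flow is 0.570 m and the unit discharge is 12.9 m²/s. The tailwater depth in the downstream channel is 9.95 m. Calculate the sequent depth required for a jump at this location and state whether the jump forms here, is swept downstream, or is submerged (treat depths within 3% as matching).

y₂ = 7.44 m; the jump is submerged

V₁ = q/y₁ = 12.9/0.570 = 22.6 m/s. Fr₁ = V₁/√(g·y₁) = 22.6/√(9.81×0.570) = 9.57.
Sequent-depth ratio: y₂/y₁ = ½[√(1 + 8Fr₁²) − 1] = ½[√733.8 − 1] = 13.0.
y₂ = 13.0 × 0.570 = 7.44 m.
Tailwater y_tw = 9.95 m: y_tw > y₂, so the jump is submerged.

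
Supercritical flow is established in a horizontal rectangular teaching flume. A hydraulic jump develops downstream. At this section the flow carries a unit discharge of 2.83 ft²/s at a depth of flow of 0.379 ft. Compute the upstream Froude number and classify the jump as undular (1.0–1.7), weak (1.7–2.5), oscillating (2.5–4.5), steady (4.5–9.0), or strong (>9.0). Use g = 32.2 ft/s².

V₁ = q/y₁ = 2.83/0.379 = 7.47 ft/s. Fr₁ = V₁/√(g·y₁) = 7.47/√(32.2×0.379) = 2.14.
Fr₁ = 2.14 lies in the weak range.

Fr₁ = 2.14; weak jump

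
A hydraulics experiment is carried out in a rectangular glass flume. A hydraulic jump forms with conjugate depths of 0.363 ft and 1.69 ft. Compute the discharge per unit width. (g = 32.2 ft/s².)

For a rectangular channel the momentum equation gives q² = ½·g·y₁·y₂·(y₁ + y₂) = ½×32.2×0.363×1.69×2.05 = 20.3.
q = √20.3 = 4.50 ft²/s.

q = 4.50 ft²/s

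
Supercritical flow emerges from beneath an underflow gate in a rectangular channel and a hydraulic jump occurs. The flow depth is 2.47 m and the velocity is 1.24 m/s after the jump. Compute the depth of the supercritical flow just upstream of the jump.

Fr₂ = V₂/√(g·y₂) = 1.24/√(9.81×2.47) = 0.252.
Since the conjugate-depth ratio holds either way, y₁/y₂ = ½[√(1 + 8Fr₂²) − 1] = ½[√1.508 − 1] = 0.114.
y₁ = 0.114 × 2.47 = 0.281 m.

y₁ = 0.281 m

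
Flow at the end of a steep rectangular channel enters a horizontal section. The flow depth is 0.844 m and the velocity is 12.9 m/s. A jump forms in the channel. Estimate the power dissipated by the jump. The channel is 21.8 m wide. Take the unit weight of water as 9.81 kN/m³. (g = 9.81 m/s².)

Fr₁ = V₁/√(g·y₁) = 12.9/√(9.81×0.844) = 4.48.
Conjugate-depth relation: y₂/y₁ = ½[√(1 + 8Fr₁²) − 1] = ½[√161.8 − 1] = 5.86.
y₂ = 5.86 × 0.844 = 4.95 m.
q = V₁·y₁ = 12.9 × 0.844 = 10.9 m²/s. V₂ = q/y₂ = 10.9/4.95 = 2.20 m/s. E₁ = y₁ + V₁²/2g = 9.33 m; E₂ = y₂ + V₂²/2g = 5.19 m. ΔE = E₁ − E₂ = 4.13 m.
Q = q·b = 10.9 × 21.8 = 237 m³/s. P = γ·Q·ΔE = 9.81 × 237 × 4.13 = 9623 kW.

P = 9623 kW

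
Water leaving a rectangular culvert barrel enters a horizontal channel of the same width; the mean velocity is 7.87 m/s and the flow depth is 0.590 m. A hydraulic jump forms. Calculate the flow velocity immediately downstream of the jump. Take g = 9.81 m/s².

V₂ = 1.89 m/s

Fr₁ = V₁/√(g·y₁) = 7.87/√(9.81×0.590) = 3.27.
From the momentum equation for a rectangular channel, y₂/y₁ = ½[√(1 + 8Fr₁²) − 1] = ½[√86.61 − 1] = 4.15.
y₂ = 4.15 × 0.590 = 2.45 m.
q = V₁·y₁ = 7.87 × 0.590 = 4.64 m²/s.
V₂ = q/y₂ = 4.64/2.45 = 1.89 m/s.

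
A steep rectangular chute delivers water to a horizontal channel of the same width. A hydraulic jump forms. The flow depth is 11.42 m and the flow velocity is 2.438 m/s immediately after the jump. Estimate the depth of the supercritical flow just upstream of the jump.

y₁ = 1.105 m

Fr₂ = V₂/√(g·y₂) = 2.438/√(9.81×11.42) = 0.2303.
Since the conjugate-depth ratio holds either way, y₁/y₂ = ½[√(1 + 8Fr₂²) − 1] = ½[√1.4244 − 1] = 0.09675.
y₁ = 0.09675 × 11.42 = 1.105 m.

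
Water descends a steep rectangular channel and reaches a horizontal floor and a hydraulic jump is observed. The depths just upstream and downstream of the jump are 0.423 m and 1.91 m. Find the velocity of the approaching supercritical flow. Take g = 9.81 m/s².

V₁ = 7.19 m/s

For a rectangular channel the momentum equation gives q² = ½·g·y₁·y₂·(y₁ + y₂) = ½×9.81×0.423×1.91×2.33 = 9.25.
q = √9.25 = 3.04 m²/s.
V₁ = q/y₁ = 3.04/0.423 = 7.19 m/s.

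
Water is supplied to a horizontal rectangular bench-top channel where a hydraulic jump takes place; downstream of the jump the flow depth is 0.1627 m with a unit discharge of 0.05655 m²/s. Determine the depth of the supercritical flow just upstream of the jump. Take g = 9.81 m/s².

V₂ = q/y₂ = 0.05655/0.1627 = 0.3476 m/s; Fr₂ = V₂/√(g·y₂) = 0.2751.
Applying the sequent-depth relation in reverse, y₁/y₂ = ½[√(1 + 8Fr₂²) − 1] = ½[√1.6055 − 1] = 0.1335.
y₁ = 0.1335 × 0.1627 = 0.02173 m.

y₁ = 0.02173 m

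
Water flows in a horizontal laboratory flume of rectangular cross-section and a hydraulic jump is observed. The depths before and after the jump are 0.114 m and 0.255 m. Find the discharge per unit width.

For a rectangular channel the momentum equation gives q² = ½·g·y₁·y₂·(y₁ + y₂) = ½×9.81×0.114×0.255×0.369 = 0.0526.
q = √0.0526 = 0.229 m²/s.

q = 0.229 m²/s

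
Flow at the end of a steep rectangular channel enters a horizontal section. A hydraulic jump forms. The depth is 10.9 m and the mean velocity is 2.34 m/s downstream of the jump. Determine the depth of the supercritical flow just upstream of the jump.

Fr₂ = V₂/√(g·y₂) = 2.34/√(9.81×10.9) = 0.226.
Applying the sequent-depth relation in reverse, y₁/y₂ = ½[√(1 + 8Fr₂²) − 1] = ½[√1.410 − 1] = 0.0936.
y₁ = 0.0936 × 10.9 = 1.02 m.

y₁ = 1.02 m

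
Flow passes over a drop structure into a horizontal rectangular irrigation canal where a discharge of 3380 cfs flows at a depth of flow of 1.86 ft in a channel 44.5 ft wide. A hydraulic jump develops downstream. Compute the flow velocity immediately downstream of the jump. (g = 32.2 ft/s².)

q = Q/b = 3380/44.5 = 76.0 ft²/s; V₁ = q/y₁ = 40.8 ft/s. Fr₁ = V₁/√(g·y₁) = 5.28.
Conjugate-depth relation: y₂/y₁ = ½[√(1 + 8Fr₁²) − 1] = ½[√223.7 − 1] = 6.98.
y₂ = 6.98 × 1.86 = 13.0 ft.
V₂ = q/y₂ = 76.0/13.0 = 5.85 ft/s.

V₂ = 5.85 ft/s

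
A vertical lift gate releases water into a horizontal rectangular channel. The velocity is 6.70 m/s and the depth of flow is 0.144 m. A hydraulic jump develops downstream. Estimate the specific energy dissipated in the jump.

ΔE = 1.31 m

Fr₁ = V₁/√(g·y₁) = 6.70/√(9.81×0.144) = 5.64.
Bélanger equation: y₂/y₁ = ½[√(1 + 8Fr₁²) − 1] = ½[√255.2 − 1] = 7.49.
y₂ = 7.49 × 0.144 = 1.08 m.
Head loss: ΔE = (y₂ − y₁)³/(4y₁y₂) = (1.08 − 0.144)³/(4×0.144×1.08) = 0.815/0.621 = 1.31 m.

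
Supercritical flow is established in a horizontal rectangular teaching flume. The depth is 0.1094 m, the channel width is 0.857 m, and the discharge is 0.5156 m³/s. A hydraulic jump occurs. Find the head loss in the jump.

q = Q/b = 0.5156/0.857 = 0.6016 m²/s; V₁ = q/y₁ = 5.499 m/s. Fr₁ = V₁/√(g·y₁) = 5.308.
Bélanger equation: y₂/y₁ = ½[√(1 + 8Fr₁²) − 1] = ½[√226.44 − 1] = 7.024.
y₂ = 7.024 × 0.1094 = 0.7684 m.
V₂ = q/y₂ = 0.6016/0.7684 = 0.7829 m/s. E₁ = y₁ + V₁²/2g = 1.651 m; E₂ = y₂ + V₂²/2g = 0.7997 m. ΔE = E₁ − E₂ = 0.8512 m.

ΔE = 0.8512 m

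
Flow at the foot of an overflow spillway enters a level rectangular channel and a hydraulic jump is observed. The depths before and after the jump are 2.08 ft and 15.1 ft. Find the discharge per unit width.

q = 93.2 ft²/s

For a rectangular channel the momentum equation gives q² = ½·g·y₁·y₂·(y₁ + y₂) = ½×32.2×2.08×15.1×17.2 = 8687.
q = √8687 = 93.2 ft²/s.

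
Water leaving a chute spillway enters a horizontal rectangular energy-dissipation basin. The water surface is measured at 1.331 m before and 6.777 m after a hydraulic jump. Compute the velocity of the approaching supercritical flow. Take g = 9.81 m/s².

For a rectangular channel the momentum equation gives q² = ½·g·y₁·y₂·(y₁ + y₂) = ½×9.81×1.331×6.777×8.108 = 358.7.
q = √358.7 = 18.94 m²/s.
V₁ = q/y₁ = 18.94/1.331 = 14.23 m/s.

V₁ = 14.23 m/s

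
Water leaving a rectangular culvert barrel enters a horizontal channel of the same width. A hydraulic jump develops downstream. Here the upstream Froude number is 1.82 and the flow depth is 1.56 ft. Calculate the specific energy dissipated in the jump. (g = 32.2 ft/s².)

Fr₁ = 1.82 (given).
From the momentum equation for a rectangular channel, y₂/y₁ = ½[√(1 + 8Fr₁²) − 1] = ½[√27.50 − 1] = 2.12.
y₂ = 2.12 × 1.56 = 3.31 ft.
V₁ = Fr₁·√(g·y₁) = 1.82×√(32.2×1.56) = 12.9 ft/s; q = V₁·y₁ = 20.1 ft²/s. V₂ = q/y₂ = 20.1/3.31 = 6.08 ft/s. E₁ = y₁ + V₁²/2g = 4.14 ft; E₂ = y₂ + V₂²/2g = 3.88 ft. ΔE = E₁ − E₂ = 0.260 ft.

ΔE = 0.260 ft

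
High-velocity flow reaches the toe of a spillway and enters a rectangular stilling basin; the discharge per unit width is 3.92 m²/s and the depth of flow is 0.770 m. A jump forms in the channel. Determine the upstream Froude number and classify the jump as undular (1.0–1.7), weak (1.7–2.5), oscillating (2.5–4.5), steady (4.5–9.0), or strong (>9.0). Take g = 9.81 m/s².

Fr₁ = 1.85; weak jump

V₁ = q/y₁ = 3.92/0.770 = 5.09 m/s. Fr₁ = V₁/√(g·y₁) = 5.09/√(9.81×0.770) = 1.85.
Fr₁ = 1.85 lies in the weak range.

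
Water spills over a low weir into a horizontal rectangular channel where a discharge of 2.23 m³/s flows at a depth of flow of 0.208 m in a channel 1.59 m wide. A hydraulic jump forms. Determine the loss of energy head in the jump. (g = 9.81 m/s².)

ΔE = 1.18 m

q = Q/b = 2.23/1.59 = 1.40 m²/s; V₁ = q/y₁ = 6.74 m/s. Fr₁ = V₁/√(g·y₁) = 4.72.
By Bélanger, y₂/y₁ = ½[√(1 + 8Fr₁²) − 1] = ½[√179.3 − 1] = 6.19.
y₂ = 6.19 × 0.208 = 1.29 m.
Head loss: ΔE = (y₂ − y₁)³/(4y₁y₂) = (1.29 − 0.208)³/(4×0.208×1.29) = 1.26/1.07 = 1.18 m.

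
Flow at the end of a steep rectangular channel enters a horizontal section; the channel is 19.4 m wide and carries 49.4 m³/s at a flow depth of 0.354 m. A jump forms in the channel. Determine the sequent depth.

q = Q/b = 49.4/19.4 = 2.55 m²/s; V₁ = q/y₁ = 7.19 m/s. Fr₁ = V₁/√(g·y₁) = 3.86.
Conjugate-depth relation: y₂/y₁ = ½[√(1 + 8Fr₁²) − 1] = ½[√120.2 − 1] = 4.98.
y₂ = 4.98 × 0.354 = 1.76 m.

y₂ = 1.76 m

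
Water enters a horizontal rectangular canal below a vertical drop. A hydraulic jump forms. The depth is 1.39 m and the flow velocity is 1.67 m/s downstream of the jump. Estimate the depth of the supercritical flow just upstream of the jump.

Fr₂ = V₂/√(g·y₂) = 1.67/√(9.81×1.39) = 0.452.
From the momentum equation (using Fr₂), y₁/y₂ = ½[√(1 + 8Fr₂²) − 1] = ½[√2.636 − 1] = 0.312.
y₁ = 0.312 × 1.39 = 0.433 m.

y₁ = 0.433 m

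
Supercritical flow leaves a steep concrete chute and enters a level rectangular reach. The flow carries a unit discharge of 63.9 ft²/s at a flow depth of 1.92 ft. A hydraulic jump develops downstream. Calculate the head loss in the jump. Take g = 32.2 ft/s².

V₁ = q/y₁ = 63.9/1.92 = 33.3 ft/s. Fr₁ = V₁/√(g·y₁) = 33.3/√(32.2×1.92) = 4.23.
From the momentum equation for a rectangular channel, y₂/y₁ = ½[√(1 + 8Fr₁²) − 1] = ½[√144.3 − 1] = 5.51.
y₂ = 5.51 × 1.92 = 10.6 ft.
V₂ = q/y₂ = 63.9/10.6 = 6.04 ft/s. E₁ = y₁ + V₁²/2g = 19.1 ft; E₂ = y₂ + V₂²/2g = 11.1 ft. ΔE = E₁ − E₂ = 7.98 ft.

ΔE = 7.98 ft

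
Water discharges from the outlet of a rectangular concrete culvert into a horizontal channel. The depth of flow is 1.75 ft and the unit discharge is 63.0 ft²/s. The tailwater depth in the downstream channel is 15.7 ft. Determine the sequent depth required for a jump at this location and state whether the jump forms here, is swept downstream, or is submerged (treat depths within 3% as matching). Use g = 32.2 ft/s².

y₂ = 11.0 ft; the jump is submerged

V₁ = q/y₁ = 63.0/1.75 = 36.0 ft/s. Fr₁ = V₁/√(g·y₁) = 36.0/√(32.2×1.75) = 4.80.
Sequent-depth ratio: y₂/y₁ = ½[√(1 + 8Fr₁²) − 1] = ½[√185.0 − 1] = 6.30.
y₂ = 6.30 × 1.75 = 11.0 ft.
Tailwater y_tw = 15.7 ft: y_tw > y₂, so the jump is submerged.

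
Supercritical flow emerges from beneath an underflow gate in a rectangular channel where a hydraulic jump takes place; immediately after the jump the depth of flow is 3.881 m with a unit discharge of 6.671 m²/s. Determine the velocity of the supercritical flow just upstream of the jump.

V₂ = q/y₂ = 6.671/3.881 = 1.719 m/s; Fr₂ = V₂/√(g·y₂) = 0.2786.
Since the conjugate-depth ratio holds either way, y₁/y₂ = ½[√(1 + 8Fr₂²) − 1] = ½[√1.6208 − 1] = 0.1366.
y₁ = 0.1366 × 3.881 = 0.5300 m.
V₁ = q/y₁ = 6.671/0.5300 = 12.59 m/s.

V₁ = 12.59 m/s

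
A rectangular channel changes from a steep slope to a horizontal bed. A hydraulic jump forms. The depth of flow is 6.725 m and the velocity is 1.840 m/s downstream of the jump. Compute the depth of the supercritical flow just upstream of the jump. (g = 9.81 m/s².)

y₁ = 0.6310 m

Fr₂ = V₂/√(g·y₂) = 1.840/√(9.81×6.725) = 0.2265.
The Bélanger relation is symmetric: y₁/y₂ = ½[√(1 + 8Fr₂²) − 1] = ½[√1.4105 − 1] = 0.09383.
y₁ = 0.09383 × 6.725 = 0.6310 m.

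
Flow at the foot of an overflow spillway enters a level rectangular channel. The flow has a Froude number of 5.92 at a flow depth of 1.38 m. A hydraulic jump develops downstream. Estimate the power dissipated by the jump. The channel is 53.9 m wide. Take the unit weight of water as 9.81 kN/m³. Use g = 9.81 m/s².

P = 227111 kW

Fr₁ = 5.92 (given).
By Bélanger, y₂/y₁ = ½[√(1 + 8Fr₁²) − 1] = ½[√281.4 − 1] = 7.89.
y₂ = 7.89 × 1.38 = 10.9 m.
Head loss: ΔE = (y₂ − y₁)³/(4y₁y₂) = (10.9 − 1.38)³/(4×1.38×10.9) = 858/60.1 = 14.3 m.
V₁ = Fr₁·√(g·y₁) = 5.92×√(9.81×1.38) = 21.8 m/s; q = V₁·y₁ = 30.1 m²/s. Q = q·b = 30.1 × 53.9 = 1620 m³/s. P = γ·Q·ΔE = 9.81 × 1620 × 14.3 = 227111 kW.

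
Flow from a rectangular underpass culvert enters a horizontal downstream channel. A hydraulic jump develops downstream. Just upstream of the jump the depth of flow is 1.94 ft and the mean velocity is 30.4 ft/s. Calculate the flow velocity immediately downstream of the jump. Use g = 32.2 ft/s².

V₂ = 6.13 ft/s

Fr₁ = V₁/√(g·y₁) = 30.4/√(32.2×1.94) = 3.85.
Bélanger equation: y₂/y₁ = ½[√(1 + 8Fr₁²) − 1] = ½[√119.4 − 1] = 4.96.
y₂ = 4.96 × 1.94 = 9.63 ft.
q = V₁·y₁ = 30.4 × 1.94 = 59.0 ft²/s.
V₂ = q/y₂ = 59.0/9.63 = 6.13 ft/s.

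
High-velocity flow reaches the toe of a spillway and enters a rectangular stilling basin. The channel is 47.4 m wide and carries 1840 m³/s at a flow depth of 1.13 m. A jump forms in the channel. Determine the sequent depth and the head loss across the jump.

y₂ = 15.9 m; ΔE = 45.0 m

q = Q/b = 1840/47.4 = 38.8 m²/s; V₁ = q/y₁ = 34.4 m/s. Fr₁ = V₁/√(g·y₁) = 10.3.
Bélanger equation: y₂/y₁ = ½[√(1 + 8Fr₁²) − 1] = ½[√852.7 − 1] = 14.1.
y₂ = 14.1 × 1.13 = 15.9 m.
Head loss: ΔE = (y₂ − y₁)³/(4y₁y₂) = (15.9 − 1.13)³/(4×1.13×15.9) = 3244/72.0 = 45.0 m.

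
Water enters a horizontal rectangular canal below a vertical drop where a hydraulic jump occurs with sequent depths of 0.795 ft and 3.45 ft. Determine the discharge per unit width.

For a rectangular channel the momentum equation gives q² = ½·g·y₁·y₂·(y₁ + y₂) = ½×32.2×0.795×3.45×4.25 = 187.
q = √187 = 13.7 ft²/s.

q = 13.7 ft²/s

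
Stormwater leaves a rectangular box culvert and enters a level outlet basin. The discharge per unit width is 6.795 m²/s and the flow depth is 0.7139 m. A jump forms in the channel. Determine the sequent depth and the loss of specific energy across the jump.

y₂ = 3.292 m; ΔE = 1.822 m

V₁ = q/y₁ = 6.795/0.7139 = 9.518 m/s. Fr₁ = V₁/√(g·y₁) = 9.518/√(9.81×0.7139) = 3.597.
By Bélanger, y₂/y₁ = ½[√(1 + 8Fr₁²) − 1] = ½[√104.49 − 1] = 4.611.
y₂ = 4.611 × 0.7139 = 3.292 m.
Head loss: ΔE = (y₂ − y₁)³/(4y₁y₂) = (3.292 − 0.7139)³/(4×0.7139×3.292) = 17.13/9.400 = 1.822 m.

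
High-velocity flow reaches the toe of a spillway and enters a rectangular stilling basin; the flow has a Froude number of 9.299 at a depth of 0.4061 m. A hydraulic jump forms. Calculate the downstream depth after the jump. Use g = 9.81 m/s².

y₂ = 5.141 m

Fr₁ = 9.299 (given).
Sequent-depth ratio: y₂/y₁ = ½[√(1 + 8Fr₁²) − 1] = ½[√692.77 − 1] = 12.66.
y₂ = 12.66 × 0.4061 = 5.141 m.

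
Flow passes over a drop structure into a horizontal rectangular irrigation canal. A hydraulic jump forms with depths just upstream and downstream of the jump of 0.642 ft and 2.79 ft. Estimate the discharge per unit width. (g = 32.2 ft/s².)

q = 9.95 ft²/s

For a rectangular channel the momentum equation gives q² = ½·g·y₁·y₂·(y₁ + y₂) = ½×32.2×0.642×2.79×3.43 = 99.0.
q = √99.0 = 9.95 ft²/s.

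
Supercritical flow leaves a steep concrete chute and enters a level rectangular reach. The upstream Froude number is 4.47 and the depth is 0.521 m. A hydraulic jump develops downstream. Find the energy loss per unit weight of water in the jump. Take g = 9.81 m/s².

ΔE = 2.53 m

Fr₁ = 4.47 (given).
Sequent-depth ratio: y₂/y₁ = ½[√(1 + 8Fr₁²) − 1] = ½[√160.8 − 1] = 5.84.
y₂ = 5.84 × 0.521 = 3.04 m.
V₁ = Fr₁·√(g·y₁) = 4.47×√(9.81×0.521) = 10.1 m/s; q = V₁·y₁ = 5.27 m²/s. V₂ = q/y₂ = 5.27/3.04 = 1.73 m/s. E₁ = y₁ + V₁²/2g = 5.73 m; E₂ = y₂ + V₂²/2g = 3.20 m. ΔE = E₁ − E₂ = 2.53 m.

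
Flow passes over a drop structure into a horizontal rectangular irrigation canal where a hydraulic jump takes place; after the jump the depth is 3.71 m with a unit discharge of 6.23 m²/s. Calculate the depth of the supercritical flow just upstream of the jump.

V₂ = q/y₂ = 6.23/3.71 = 1.68 m/s; Fr₂ = V₂/√(g·y₂) = 0.278.
Applying the sequent-depth relation in reverse, y₁/y₂ = ½[√(1 + 8Fr₂²) − 1] = ½[√1.620 − 1] = 0.136.
y₁ = 0.136 × 3.71 = 0.506 m.

y₁ = 0.506 m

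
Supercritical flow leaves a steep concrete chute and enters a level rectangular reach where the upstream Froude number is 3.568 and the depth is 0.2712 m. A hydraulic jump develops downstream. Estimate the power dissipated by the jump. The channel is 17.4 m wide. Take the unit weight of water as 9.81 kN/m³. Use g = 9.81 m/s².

Fr₁ = 3.568 (given).
By Bélanger, y₂/y₁ = ½[√(1 + 8Fr₁²) − 1] = ½[√102.84 − 1] = 4.571.
y₂ = 4.571 × 0.2712 = 1.240 m.
Head loss: ΔE = (y₂ − y₁)³/(4y₁y₂) = (1.240 − 0.2712)³/(4×0.2712×1.240) = 0.9080/1.345 = 0.6753 m.
V₁ = Fr₁·√(g·y₁) = 3.568×√(9.81×0.2712) = 5.820 m/s; q = V₁·y₁ = 1.578 m²/s. Q = q·b = 1.578 × 17.4 = 27.46 m³/s. P = γ·Q·ΔE = 9.81 × 27.46 × 0.6753 = 181.9 kW.

P = 181.9 kW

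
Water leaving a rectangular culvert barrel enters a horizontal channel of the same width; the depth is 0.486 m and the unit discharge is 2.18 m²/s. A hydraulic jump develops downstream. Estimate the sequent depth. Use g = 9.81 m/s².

V₁ = q/y₁ = 2.18/0.486 = 4.49 m/s. Fr₁ = V₁/√(g·y₁) = 4.49/√(9.81×0.486) = 2.05.
From the momentum equation for a rectangular channel, y₂/y₁ = ½[√(1 + 8Fr₁²) − 1] = ½[√34.76 − 1] = 2.45.
y₂ = 2.45 × 0.486 = 1.19 m.

y₂ = 1.19 m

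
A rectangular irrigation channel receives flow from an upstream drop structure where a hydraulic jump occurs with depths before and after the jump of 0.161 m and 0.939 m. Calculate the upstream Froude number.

For a rectangular channel the momentum equation gives q² = ½·g·y₁·y₂·(y₁ + y₂) = ½×9.81×0.161×0.939×1.10 = 0.816.
q = √0.816 = 0.903 m²/s.
V₁ = q/y₁ = 5.61 m/s; Fr₁ = V₁/√(g·y₁) = 4.46.

Fr₁ = 4.46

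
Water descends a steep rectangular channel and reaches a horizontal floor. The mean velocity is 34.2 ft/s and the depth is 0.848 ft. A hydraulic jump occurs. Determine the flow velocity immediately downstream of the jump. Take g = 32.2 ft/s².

V₂ = 3.90 ft/s

Fr₁ = V₁/√(g·y₁) = 34.2/√(32.2×0.848) = 6.54.
Conjugate-depth relation: y₂/y₁ = ½[√(1 + 8Fr₁²) − 1] = ½[√343.7 − 1] = 8.77.
y₂ = 8.77 × 0.848 = 7.44 ft.
q = V₁·y₁ = 34.2 × 0.848 = 29.0 ft²/s.
V₂ = q/y₂ = 29.0/7.44 = 3.90 ft/s.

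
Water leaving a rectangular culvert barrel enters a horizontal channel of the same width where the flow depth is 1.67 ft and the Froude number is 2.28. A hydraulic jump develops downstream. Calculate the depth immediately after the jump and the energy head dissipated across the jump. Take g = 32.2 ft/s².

y₂ = 4.61 ft; ΔE = 0.828 ft

Fr₁ = 2.28 (given).
Bélanger equation: y₂/y₁ = ½[√(1 + 8Fr₁²) − 1] = ½[√42.59 − 1] = 2.76.
y₂ = 2.76 × 1.67 = 4.61 ft.
V₁ = Fr₁·√(g·y₁) = 2.28×√(32.2×1.67) = 16.7 ft/s; q = V₁·y₁ = 27.9 ft²/s. V₂ = q/y₂ = 27.9/4.61 = 6.05 ft/s. E₁ = y₁ + V₁²/2g = 6.01 ft; E₂ = y₂ + V₂²/2g = 5.18 ft. ΔE = E₁ − E₂ = 0.828 ft.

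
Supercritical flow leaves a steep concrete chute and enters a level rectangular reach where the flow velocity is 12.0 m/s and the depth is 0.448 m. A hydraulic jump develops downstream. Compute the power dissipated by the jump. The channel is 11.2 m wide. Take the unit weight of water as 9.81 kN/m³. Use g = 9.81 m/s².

P = 2511 kW

Fr₁ = V₁/√(g·y₁) = 12.0/√(9.81×0.448) = 5.72.
Sequent-depth ratio: y₂/y₁ = ½[√(1 + 8Fr₁²) − 1] = ½[√263.1 − 1] = 7.61.
y₂ = 7.61 × 0.448 = 3.41 m.
q = V₁·y₁ = 12.0 × 0.448 = 5.38 m²/s. V₂ = q/y₂ = 5.38/3.41 = 1.58 m/s. E₁ = y₁ + V₁²/2g = 7.79 m; E₂ = y₂ + V₂²/2g = 3.54 m. ΔE = E₁ − E₂ = 4.25 m.
Q = q·b = 5.38 × 11.2 = 60.2 m³/s. P = γ·Q·ΔE = 9.81 × 60.2 × 4.25 = 2511 kW.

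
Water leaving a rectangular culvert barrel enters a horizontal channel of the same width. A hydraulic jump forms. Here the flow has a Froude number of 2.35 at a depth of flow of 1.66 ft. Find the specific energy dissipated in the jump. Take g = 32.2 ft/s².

Fr₁ = 2.35 (given).
From the momentum equation for a rectangular channel, y₂/y₁ = ½[√(1 + 8Fr₁²) − 1] = ½[√45.18 − 1] = 2.86.
y₂ = 2.86 × 1.66 = 4.75 ft.
Head loss: ΔE = (y₂ − y₁)³/(4y₁y₂) = (4.75 − 1.66)³/(4×1.66×4.75) = 29.5/31.5 = 0.935 ft.

ΔE = 0.935 ft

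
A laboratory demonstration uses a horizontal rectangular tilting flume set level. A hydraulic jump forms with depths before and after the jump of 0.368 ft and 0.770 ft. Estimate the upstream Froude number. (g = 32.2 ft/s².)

Fr₁ = 1.80

For a rectangular channel the momentum equation gives q² = ½·g·y₁·y₂·(y₁ + y₂) = ½×32.2×0.368×0.770×1.14 = 5.19.
q = √5.19 = 2.28 ft²/s.
V₁ = q/y₁ = 6.19 ft/s; Fr₁ = V₁/√(g·y₁) = 1.80.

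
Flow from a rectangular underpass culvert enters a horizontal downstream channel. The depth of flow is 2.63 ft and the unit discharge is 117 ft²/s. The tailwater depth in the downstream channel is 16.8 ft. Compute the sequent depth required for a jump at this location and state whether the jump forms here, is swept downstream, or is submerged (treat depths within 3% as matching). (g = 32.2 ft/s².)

V₁ = q/y₁ = 117/2.63 = 44.5 ft/s. Fr₁ = V₁/√(g·y₁) = 44.5/√(32.2×2.63) = 4.83.
Sequent-depth ratio: y₂/y₁ = ½[√(1 + 8Fr₁²) − 1] = ½[√188.0 − 1] = 6.35.
y₂ = 6.35 × 2.63 = 16.7 ft.
Tailwater y_tw = 16.8 ft: y_tw ≈ y₂, so the jump forms here.

y₂ = 16.7 ft; the jump forms here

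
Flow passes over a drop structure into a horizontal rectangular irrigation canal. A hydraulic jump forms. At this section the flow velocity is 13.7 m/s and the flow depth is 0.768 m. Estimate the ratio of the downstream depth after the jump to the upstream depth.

y₂/y₁ = 6.58

Fr₁ = V₁/√(g·y₁) = 13.7/√(9.81×0.768) = 4.99.
By Bélanger, y₂/y₁ = ½[√(1 + 8Fr₁²) − 1] = ½[√200.3 − 1] = 6.58.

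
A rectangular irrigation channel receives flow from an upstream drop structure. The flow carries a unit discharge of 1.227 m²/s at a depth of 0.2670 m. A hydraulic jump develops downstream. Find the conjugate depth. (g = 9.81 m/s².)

V₁ = q/y₁ = 1.227/0.2670 = 4.596 m/s. Fr₁ = V₁/√(g·y₁) = 4.596/√(9.81×0.2670) = 2.840.
By Bélanger, y₂/y₁ = ½[√(1 + 8Fr₁²) − 1] = ½[√65.502 − 1] = 3.547.
y₂ = 3.547 × 0.2670 = 0.9470 m.

y₂ = 0.9470 m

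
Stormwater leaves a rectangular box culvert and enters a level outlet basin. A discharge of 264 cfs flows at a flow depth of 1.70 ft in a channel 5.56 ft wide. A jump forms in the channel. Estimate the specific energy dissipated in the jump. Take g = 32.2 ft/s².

q = Q/b = 264/5.56 = 47.5 ft²/s; V₁ = q/y₁ = 27.9 ft/s. Fr₁ = V₁/√(g·y₁) = 3.78.
By Bélanger, y₂/y₁ = ½[√(1 + 8Fr₁²) − 1] = ½[√115.0 − 1] = 4.86.
y₂ = 4.86 × 1.70 = 8.27 ft.
V₂ = q/y₂ = 47.5/8.27 = 5.74 ft/s. E₁ = y₁ + V₁²/2g = 13.8 ft; E₂ = y₂ + V₂²/2g = 8.78 ft. ΔE = E₁ − E₂ = 5.04 ft.

ΔE = 5.04 ft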